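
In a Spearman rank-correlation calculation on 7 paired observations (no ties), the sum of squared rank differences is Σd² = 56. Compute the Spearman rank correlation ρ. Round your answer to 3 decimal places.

0.000

ρ = 1 − 6Σd² / [n(n²−1)] = 1 − 6×56 / (7×48)
  = 1 − 336/336 = 1 − 1.0000 ≈ 0.000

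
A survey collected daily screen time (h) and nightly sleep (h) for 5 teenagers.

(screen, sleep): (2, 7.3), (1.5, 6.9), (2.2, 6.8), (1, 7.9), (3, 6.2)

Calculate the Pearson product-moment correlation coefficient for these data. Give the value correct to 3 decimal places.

n = 5, Σx = 9.7, Σy = 35.1, Σx² = 21.09, Σy² = 247.99, Σxy = 66.41
nΣxy − ΣxΣy = 332.05 − 340.47 = -8.42
nΣx² − (Σx)² = 105.45 − 94.09 = 11.36; nΣy² − (Σy)² = 1239.95 − 1232.01 = 7.94
r = -8.42 / √(11.36 × 7.94) = -8.42 / 9.4973 ≈ -0.887

-0.887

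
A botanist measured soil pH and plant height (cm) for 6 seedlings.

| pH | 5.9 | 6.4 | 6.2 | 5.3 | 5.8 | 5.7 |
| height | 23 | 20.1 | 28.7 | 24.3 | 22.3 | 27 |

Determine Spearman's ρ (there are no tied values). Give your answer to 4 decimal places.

-0.3143

Rank pH: 4, 6, 5, 1, 3, 2
Rank height: 3, 1, 6, 4, 2, 5
d = rank(pH) − rank(height): 1, 5, -1, -3, 1, -3; Σd² = 46
ρ = 1 − 6Σd² / [n(n²−1)] = 1 − 6×46 / (6×35) = 1 − 276/210 ≈ -0.3143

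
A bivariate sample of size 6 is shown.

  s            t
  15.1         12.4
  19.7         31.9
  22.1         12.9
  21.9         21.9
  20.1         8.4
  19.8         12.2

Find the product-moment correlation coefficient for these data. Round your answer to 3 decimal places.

0.167

n = 6, Σs = 118.7, Σt = 99.7, Σs² = 2380.17, Σt² = 2036.79, Σst = 1990.77
nΣst − ΣsΣt = 11944.62 − 11834.39 = 110.23
nΣs² − (Σs)² = 14281.02 − 14089.69 = 191.33; nΣt² − (Σt)² = 12220.74 − 9940.09 = 2280.65
r = 110.23 / √(191.33 × 2280.65) = 110.23 / 660.5731 ≈ 0.167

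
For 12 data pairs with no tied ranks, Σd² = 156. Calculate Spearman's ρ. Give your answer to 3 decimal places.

ρ = 1 − 6Σd² / [n(n²−1)] = 1 − 6×156 / (12×143)
  = 1 − 936/1716 = 1 − 0.5455 ≈ 0.455

0.455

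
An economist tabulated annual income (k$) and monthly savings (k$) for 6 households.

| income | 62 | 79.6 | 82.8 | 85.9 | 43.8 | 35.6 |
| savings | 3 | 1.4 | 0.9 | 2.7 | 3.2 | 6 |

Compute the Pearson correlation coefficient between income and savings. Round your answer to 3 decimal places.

n = 6, Σx = 389.7, Σy = 17.2, Σx² = 27600.61, Σy² = 65.3, Σxy = 957.65
nΣxy − ΣxΣy = 5745.9 − 6702.84 = -956.94
nΣx² − (Σx)² = 165603.66 − 151866.09 = 13737.57; nΣy² − (Σy)² = 391.8 − 295.84 = 95.96
r = -956.94 / √(13737.57 × 95.96) = -956.94 / 1148.1538 ≈ -0.833

-0.833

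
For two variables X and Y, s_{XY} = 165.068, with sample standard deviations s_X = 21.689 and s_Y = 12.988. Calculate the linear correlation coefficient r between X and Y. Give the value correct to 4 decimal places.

0.5860

r = Cov(X,Y) / (s_X · s_Y) = 165.068 / (21.689 × 12.988)
  = 165.068 / 281.6967 ≈ 0.5860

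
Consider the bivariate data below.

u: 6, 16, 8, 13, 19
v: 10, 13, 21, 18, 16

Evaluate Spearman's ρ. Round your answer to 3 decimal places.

0.100

Rank u: 1, 4, 2, 3, 5
Rank v: 1, 2, 5, 4, 3
d = rank(u) − rank(v): 0, 2, -3, -1, 2; Σd² = 18
ρ = 1 − 6Σd² / [n(n²−1)] = 1 − 6×18 / (5×24) = 1 − 108/120 ≈ 0.100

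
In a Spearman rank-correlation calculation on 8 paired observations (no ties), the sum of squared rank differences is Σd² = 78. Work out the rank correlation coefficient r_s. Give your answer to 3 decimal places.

ρ = 1 − 6Σd² / [n(n²−1)] = 1 − 6×78 / (8×63)
  = 1 − 468/504 = 1 − 0.9286 ≈ 0.071

0.071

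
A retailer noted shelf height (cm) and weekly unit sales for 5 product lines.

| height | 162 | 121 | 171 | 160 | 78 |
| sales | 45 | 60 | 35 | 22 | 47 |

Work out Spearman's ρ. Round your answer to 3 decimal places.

Rank height: 4, 2, 5, 3, 1
Rank sales: 3, 5, 2, 1, 4
d = rank(height) − rank(sales): 1, -3, 3, 2, -3; Σd² = 32
ρ = 1 − 6Σd² / [n(n²−1)] = 1 − 6×32 / (5×24) = 1 − 192/120 ≈ -0.600

-0.600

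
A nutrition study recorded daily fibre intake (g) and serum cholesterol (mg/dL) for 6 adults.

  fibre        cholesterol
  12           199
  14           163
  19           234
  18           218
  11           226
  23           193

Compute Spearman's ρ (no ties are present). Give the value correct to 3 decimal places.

-0.086

Rank fibre: 2, 3, 5, 4, 1, 6
Rank cholesterol: 3, 1, 6, 4, 5, 2
d = rank(fibre) − rank(cholesterol): -1, 2, -1, 0, -4, 4; Σd² = 38
ρ = 1 − 6Σd² / [n(n²−1)] = 1 − 6×38 / (6×35) = 1 − 228/210 ≈ -0.086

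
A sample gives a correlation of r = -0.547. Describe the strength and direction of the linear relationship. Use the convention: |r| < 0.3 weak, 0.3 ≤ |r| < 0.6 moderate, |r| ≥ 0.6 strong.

r = -0.547 < 0 so the relationship is negative.
|r| = 0.547, which falls in the moderate range.

moderate negative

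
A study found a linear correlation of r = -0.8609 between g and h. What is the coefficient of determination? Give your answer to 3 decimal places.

r² = (-0.8609)² = 0.741

0.741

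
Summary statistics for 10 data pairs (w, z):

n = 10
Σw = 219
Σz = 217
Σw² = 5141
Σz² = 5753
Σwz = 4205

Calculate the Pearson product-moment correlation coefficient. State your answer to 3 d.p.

-0.912

r = (nΣwz − ΣwΣz) / √[(nΣw² − (Σw)²)(nΣz² − (Σz)²)]
Numerator: 10×4205 − 219×217 = -5473
Denominator: √[(51410 − 47961)(57530 − 47089)] = √[3449 × 10441] = 6000.9173
r = -5473 / 6000.9173 ≈ -0.912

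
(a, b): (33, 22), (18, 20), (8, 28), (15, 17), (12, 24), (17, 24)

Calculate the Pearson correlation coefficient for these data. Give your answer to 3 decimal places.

-0.349

n = 6, Σa = 103, Σb = 135, Σa² = 2135, Σb² = 3109, Σab = 2261
nΣab − ΣaΣb = 13566 − 13905 = -339
nΣa² − (Σa)² = 12810 − 10609 = 2201; nΣb² − (Σb)² = 18654 − 18225 = 429
r = -339 / √(2201 × 429) = -339 / 971.7145 ≈ -0.349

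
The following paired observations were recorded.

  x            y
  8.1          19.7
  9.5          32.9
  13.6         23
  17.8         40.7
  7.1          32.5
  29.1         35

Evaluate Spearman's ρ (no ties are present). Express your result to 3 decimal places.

0.657

Rank x: 2, 3, 4, 5, 1, 6
Rank y: 1, 4, 2, 6, 3, 5
d = rank(x) − rank(y): 1, -1, 2, -1, -2, 1; Σd² = 12
ρ = 1 − 6Σd² / [n(n²−1)] = 1 − 6×12 / (6×35) = 1 − 72/210 ≈ 0.657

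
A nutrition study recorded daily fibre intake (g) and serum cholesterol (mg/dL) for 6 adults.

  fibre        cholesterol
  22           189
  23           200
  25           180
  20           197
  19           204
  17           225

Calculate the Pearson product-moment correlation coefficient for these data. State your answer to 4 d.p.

n = 6, Σx = 126, Σy = 1195, Σx² = 2688, Σy² = 239171, Σxy = 24899
nΣxy − ΣxΣy = 149394 − 150570 = -1176
nΣx² − (Σx)² = 16128 − 15876 = 252; nΣy² − (Σy)² = 1435026 − 1428025 = 7001
r = -1176 / √(252 × 7001) = -1176 / 1328.2515 ≈ -0.8854

-0.8854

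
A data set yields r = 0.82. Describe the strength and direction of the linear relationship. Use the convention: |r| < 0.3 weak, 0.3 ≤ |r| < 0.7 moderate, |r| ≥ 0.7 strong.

strong positive

r = 0.82 > 0 so the relationship is positive.
|r| = 0.82, which falls in the strong range.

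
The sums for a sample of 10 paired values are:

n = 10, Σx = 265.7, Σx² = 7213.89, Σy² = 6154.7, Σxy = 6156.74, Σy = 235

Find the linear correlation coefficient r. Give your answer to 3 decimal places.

r = (nΣxy − ΣxΣy) / √[(nΣx² − (Σx)²)(nΣy² − (Σy)²)]
Numerator: 10×6156.74 − 265.7×235 = -872.1
Denominator: √[(72138.9 − 70596.49)(61547 − 55225)] = √[1542.41 × 6322] = 3122.6777
r = -872.1 / 3122.6777 ≈ -0.279

-0.279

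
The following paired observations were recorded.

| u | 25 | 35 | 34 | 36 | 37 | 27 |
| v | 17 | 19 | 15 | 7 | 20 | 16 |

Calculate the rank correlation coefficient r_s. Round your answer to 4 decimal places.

Rank u: 1, 4, 3, 5, 6, 2
Rank v: 4, 5, 2, 1, 6, 3
d = rank(u) − rank(v): -3, -1, 1, 4, 0, -1; Σd² = 28
ρ = 1 − 6Σd² / [n(n²−1)] = 1 − 6×28 / (6×35) = 1 − 168/210 ≈ 0.2000

0.2000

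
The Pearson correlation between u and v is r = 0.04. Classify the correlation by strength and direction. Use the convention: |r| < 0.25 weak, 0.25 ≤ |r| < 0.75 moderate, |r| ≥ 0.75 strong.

r = 0.04 > 0 so the relationship is positive.
|r| = 0.04, which falls in the weak range.

weak positive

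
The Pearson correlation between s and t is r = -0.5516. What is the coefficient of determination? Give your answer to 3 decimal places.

r² = (-0.5516)² = 0.304

0.304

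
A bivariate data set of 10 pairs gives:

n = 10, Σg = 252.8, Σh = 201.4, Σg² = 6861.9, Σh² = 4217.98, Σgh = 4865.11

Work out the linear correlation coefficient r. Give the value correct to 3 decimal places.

-0.820

r = (nΣgh − ΣgΣh) / √[(nΣg² − (Σg)²)(nΣh² − (Σh)²)]
Numerator: 10×4865.11 − 252.8×201.4 = -2262.82
Denominator: √[(68619 − 63907.84)(42179.8 − 40561.96)] = √[4711.16 × 1617.84] = 2760.7794
r = -2262.82 / 2760.7794 ≈ -0.820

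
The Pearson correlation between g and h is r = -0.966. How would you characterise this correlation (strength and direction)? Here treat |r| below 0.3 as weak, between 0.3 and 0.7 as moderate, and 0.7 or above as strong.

r = -0.966 < 0 so the relationship is negative.
|r| = 0.966, which falls in the strong range.

strong negative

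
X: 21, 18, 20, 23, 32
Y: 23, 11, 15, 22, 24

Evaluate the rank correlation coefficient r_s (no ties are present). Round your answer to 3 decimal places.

0.900

Rank X: 3, 1, 2, 4, 5
Rank Y: 4, 1, 2, 3, 5
d = rank(X) − rank(Y): -1, 0, 0, 1, 0; Σd² = 2
ρ = 1 − 6Σd² / [n(n²−1)] = 1 − 6×2 / (5×24) = 1 − 12/120 ≈ 0.900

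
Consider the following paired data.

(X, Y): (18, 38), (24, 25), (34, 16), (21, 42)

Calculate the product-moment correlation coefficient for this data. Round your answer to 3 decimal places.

n = 4, ΣX = 97, ΣY = 121, ΣX² = 2497, ΣY² = 4089, ΣXY = 2710
nΣXY − ΣXΣY = 10840 − 11737 = -897
nΣX² − (ΣX)² = 9988 − 9409 = 579; nΣY² − (ΣY)² = 16356 − 14641 = 1715
r = -897 / √(579 × 1715) = -897 / 996.4863 ≈ -0.900

-0.900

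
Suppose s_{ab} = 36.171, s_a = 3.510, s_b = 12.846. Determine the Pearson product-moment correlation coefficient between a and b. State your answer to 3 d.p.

0.802

r = Cov(a,b) / (s_a · s_b) = 36.171 / (3.510 × 12.846)
  = 36.171 / 45.0895 ≈ 0.802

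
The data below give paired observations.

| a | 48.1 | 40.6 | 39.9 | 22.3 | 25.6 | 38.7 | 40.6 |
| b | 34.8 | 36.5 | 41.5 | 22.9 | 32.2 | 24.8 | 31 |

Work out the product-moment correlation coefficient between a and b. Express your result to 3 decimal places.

n = 7, Σa = 255.8, Σb = 223.7, Σa² = 9852.68, Σb² = 7402.83, Σab = 8364.98
nΣab − ΣaΣb = 58554.86 − 57222.46 = 1332.4
nΣa² − (Σa)² = 68968.76 − 65433.64 = 3535.12; nΣb² − (Σb)² = 51819.81 − 50041.69 = 1778.12
r = 1332.4 / √(3535.12 × 1778.12) = 1332.4 / 2507.1633 ≈ 0.531

0.531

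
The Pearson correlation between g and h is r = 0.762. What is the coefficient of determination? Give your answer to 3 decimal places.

r² = (0.762)² = 0.581

0.581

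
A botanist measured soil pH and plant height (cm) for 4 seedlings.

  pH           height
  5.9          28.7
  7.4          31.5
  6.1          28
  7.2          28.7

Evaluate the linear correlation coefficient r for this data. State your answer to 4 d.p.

n = 4, Σx = 26.6, Σy = 116.9, Σx² = 178.62, Σy² = 3423.63, Σxy = 779.87
nΣxy − ΣxΣy = 3119.48 − 3109.54 = 9.94
nΣx² − (Σx)² = 714.48 − 707.56 = 6.92; nΣy² − (Σy)² = 13694.52 − 13665.61 = 28.91
r = 9.94 / √(6.92 × 28.91) = 9.94 / 14.1442 ≈ 0.7028

0.7028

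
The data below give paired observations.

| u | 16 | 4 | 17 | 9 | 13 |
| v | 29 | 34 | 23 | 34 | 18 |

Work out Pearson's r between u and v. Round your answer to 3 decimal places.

-0.647

n = 5, Σu = 59, Σv = 138, Σu² = 811, Σv² = 4006, Σuv = 1531
nΣuv − ΣuΣv = 7655 − 8142 = -487
nΣu² − (Σu)² = 4055 − 3481 = 574; nΣv² − (Σv)² = 20030 − 19044 = 986
r = -487 / √(574 × 986) = -487 / 752.3058 ≈ -0.647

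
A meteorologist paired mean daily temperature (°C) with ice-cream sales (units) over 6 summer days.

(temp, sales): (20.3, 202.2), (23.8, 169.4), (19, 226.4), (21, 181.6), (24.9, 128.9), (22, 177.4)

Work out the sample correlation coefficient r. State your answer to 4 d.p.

-0.9529

n = 6, Σx = 131, Σy = 1085.9, Σx² = 2884.54, Σy² = 201902.69, Σxy = 23363.99
nΣxy − ΣxΣy = 140183.94 − 142252.9 = -2068.96
nΣx² − (Σx)² = 17307.24 − 17161 = 146.24; nΣy² − (Σy)² = 1211416.14 − 1179178.81 = 32237.33
r = -2068.96 / √(146.24 × 32237.33) = -2068.96 / 2171.2639 ≈ -0.9529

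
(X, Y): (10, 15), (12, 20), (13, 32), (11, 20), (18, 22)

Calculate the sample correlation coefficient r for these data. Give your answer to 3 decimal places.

n = 5, ΣX = 64, ΣY = 109, ΣX² = 858, ΣY² = 2533, ΣXY = 1422
nΣXY − ΣXΣY = 7110 − 6976 = 134
nΣX² − (ΣX)² = 4290 − 4096 = 194; nΣY² − (ΣY)² = 12665 − 11881 = 784
r = 134 / √(194 × 784) = 134 / 389.9949 ≈ 0.344

0.344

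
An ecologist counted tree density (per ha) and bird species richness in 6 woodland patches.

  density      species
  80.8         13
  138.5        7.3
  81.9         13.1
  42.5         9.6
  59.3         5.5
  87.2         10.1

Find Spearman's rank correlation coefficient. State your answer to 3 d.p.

0.143

Rank density: 3, 6, 4, 1, 2, 5
Rank species: 5, 2, 6, 3, 1, 4
d = rank(density) − rank(species): -2, 4, -2, -2, 1, 1; Σd² = 30
ρ = 1 − 6Σd² / [n(n²−1)] = 1 − 6×30 / (6×35) = 1 − 180/210 ≈ 0.143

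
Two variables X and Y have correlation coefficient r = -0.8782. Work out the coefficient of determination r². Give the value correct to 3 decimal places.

r² = (-0.8782)² = 0.771

0.771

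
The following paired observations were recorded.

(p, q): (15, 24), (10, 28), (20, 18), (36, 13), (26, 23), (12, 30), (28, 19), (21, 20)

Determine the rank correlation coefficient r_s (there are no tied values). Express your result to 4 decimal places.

-0.8095

Rank p: 3, 1, 4, 8, 6, 2, 7, 5
Rank q: 6, 7, 2, 1, 5, 8, 3, 4
d = rank(p) − rank(q): -3, -6, 2, 7, 1, -6, 4, 1; Σd² = 152
ρ = 1 − 6Σd² / [n(n²−1)] = 1 − 6×152 / (8×63) = 1 − 912/504 ≈ -0.8095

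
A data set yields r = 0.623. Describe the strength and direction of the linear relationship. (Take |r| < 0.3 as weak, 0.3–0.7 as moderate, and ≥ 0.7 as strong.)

r = 0.623 > 0 so the relationship is positive.
|r| = 0.623, which falls in the moderate range.

moderate positive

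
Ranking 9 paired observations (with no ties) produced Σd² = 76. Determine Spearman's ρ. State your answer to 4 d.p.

ρ = 1 − 6Σd² / [n(n²−1)] = 1 − 6×76 / (9×80)
  = 1 − 456/720 = 1 − 0.63333 ≈ 0.3667

0.3667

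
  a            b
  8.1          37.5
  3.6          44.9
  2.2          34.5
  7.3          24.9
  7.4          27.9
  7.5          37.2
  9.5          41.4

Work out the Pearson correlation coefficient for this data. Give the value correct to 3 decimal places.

n = 7, Σa = 45.6, Σb = 248.3, Σa² = 337.96, Σb² = 9108.73, Σab = 1601.82
nΣab − ΣaΣb = 11212.74 − 11322.48 = -109.74
nΣa² − (Σa)² = 2365.72 − 2079.36 = 286.36; nΣb² − (Σb)² = 63761.11 − 61652.89 = 2108.22
r = -109.74 / √(286.36 × 2108.22) = -109.74 / 776.9877 ≈ -0.141

-0.141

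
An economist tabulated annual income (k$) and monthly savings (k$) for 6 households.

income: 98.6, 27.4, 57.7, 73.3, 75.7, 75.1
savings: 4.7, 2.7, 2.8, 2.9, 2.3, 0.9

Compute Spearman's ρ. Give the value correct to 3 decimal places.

0.143

Rank income: 6, 1, 2, 3, 5, 4
Rank savings: 6, 3, 4, 5, 2, 1
d = rank(income) − rank(savings): 0, -2, -2, -2, 3, 3; Σd² = 30
ρ = 1 − 6Σd² / [n(n²−1)] = 1 − 6×30 / (6×35) = 1 − 180/210 ≈ 0.143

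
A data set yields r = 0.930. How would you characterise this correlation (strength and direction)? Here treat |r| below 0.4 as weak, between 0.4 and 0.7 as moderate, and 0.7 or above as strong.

strong positive

r = 0.930 > 0 so the relationship is positive.
|r| = 0.930, which falls in the strong range.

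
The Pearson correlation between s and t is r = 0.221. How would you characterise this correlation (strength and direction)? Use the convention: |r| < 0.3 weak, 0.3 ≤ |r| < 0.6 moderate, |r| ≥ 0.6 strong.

r = 0.221 > 0 so the relationship is positive.
|r| = 0.221, which falls in the weak range.

weak positive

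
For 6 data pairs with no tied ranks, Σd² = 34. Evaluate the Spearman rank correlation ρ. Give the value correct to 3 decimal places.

ρ = 1 − 6Σd² / [n(n²−1)] = 1 − 6×34 / (6×35)
  = 1 − 204/210 = 1 − 0.9714 ≈ 0.029

0.029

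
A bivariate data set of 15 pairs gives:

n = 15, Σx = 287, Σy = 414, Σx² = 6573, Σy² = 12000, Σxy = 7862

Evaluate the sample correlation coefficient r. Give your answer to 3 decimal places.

-0.075

r = (nΣxy − ΣxΣy) / √[(nΣx² − (Σx)²)(nΣy² − (Σy)²)]
Numerator: 15×7862 − 287×414 = -888
Denominator: √[(98595 − 82369)(180000 − 171396)] = √[16226 × 8604] = 11815.6043
r = -888 / 11815.6043 ≈ -0.075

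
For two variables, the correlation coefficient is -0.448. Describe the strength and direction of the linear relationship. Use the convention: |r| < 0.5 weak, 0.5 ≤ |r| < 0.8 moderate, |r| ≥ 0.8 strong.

r = -0.448 < 0 so the relationship is negative.
|r| = 0.448, which falls in the weak range.

weak negative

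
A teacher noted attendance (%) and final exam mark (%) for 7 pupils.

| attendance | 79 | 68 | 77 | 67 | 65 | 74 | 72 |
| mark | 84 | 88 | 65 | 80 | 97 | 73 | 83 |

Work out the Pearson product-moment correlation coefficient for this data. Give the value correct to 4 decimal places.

-0.6401

n = 7, Σx = 502, Σy = 570, Σx² = 36168, Σy² = 47052, Σxy = 40668
nΣxy − ΣxΣy = 284676 − 286140 = -1464
nΣx² − (Σx)² = 253176 − 252004 = 1172; nΣy² − (Σy)² = 329364 − 324900 = 4464
r = -1464 / √(1172 × 4464) = -1464 / 2287.3146 ≈ -0.6401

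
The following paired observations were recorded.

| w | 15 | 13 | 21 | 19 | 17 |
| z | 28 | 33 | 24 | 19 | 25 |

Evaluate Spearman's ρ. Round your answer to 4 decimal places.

-0.9000

Rank w: 2, 1, 5, 4, 3
Rank z: 4, 5, 2, 1, 3
d = rank(w) − rank(z): -2, -4, 3, 3, 0; Σd² = 38
ρ = 1 − 6Σd² / [n(n²−1)] = 1 − 6×38 / (5×24) = 1 − 228/120 ≈ -0.9000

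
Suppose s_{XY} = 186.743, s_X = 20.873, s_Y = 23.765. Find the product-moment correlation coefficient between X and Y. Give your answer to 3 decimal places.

0.376

r = Cov(X,Y) / (s_X · s_Y) = 186.743 / (20.873 × 23.765)
  = 186.743 / 496.0468 ≈ 0.376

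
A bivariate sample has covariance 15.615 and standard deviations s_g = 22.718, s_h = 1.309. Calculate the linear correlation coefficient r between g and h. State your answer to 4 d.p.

0.5251

r = Cov(g,h) / (s_g · s_h) = 15.615 / (22.718 × 1.309)
  = 15.615 / 29.7379 ≈ 0.5251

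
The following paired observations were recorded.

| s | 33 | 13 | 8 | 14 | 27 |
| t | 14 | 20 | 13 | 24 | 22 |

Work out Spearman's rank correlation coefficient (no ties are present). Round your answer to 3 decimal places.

0.300

Rank s: 5, 2, 1, 3, 4
Rank t: 2, 3, 1, 5, 4
d = rank(s) − rank(t): 3, -1, 0, -2, 0; Σd² = 14
ρ = 1 − 6Σd² / [n(n²−1)] = 1 − 6×14 / (5×24) = 1 − 84/120 ≈ 0.300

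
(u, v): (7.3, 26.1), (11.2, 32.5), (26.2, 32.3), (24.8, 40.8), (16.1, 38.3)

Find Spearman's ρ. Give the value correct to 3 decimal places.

Rank u: 1, 2, 5, 4, 3
Rank v: 1, 3, 2, 5, 4
d = rank(u) − rank(v): 0, -1, 3, -1, -1; Σd² = 12
ρ = 1 − 6Σd² / [n(n²−1)] = 1 − 6×12 / (5×24) = 1 − 72/120 ≈ 0.400

0.400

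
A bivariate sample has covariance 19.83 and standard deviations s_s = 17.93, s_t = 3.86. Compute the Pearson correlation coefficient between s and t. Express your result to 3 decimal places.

r = Cov(s,t) / (s_s · s_t) = 19.83 / (17.93 × 3.86)
  = 19.83 / 69.2098 ≈ 0.287

0.287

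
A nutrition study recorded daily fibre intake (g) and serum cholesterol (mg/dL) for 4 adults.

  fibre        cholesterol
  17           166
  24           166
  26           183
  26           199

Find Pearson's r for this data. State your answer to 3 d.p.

n = 4, Σx = 93, Σy = 714, Σx² = 2217, Σy² = 128202, Σxy = 16738
nΣxy − ΣxΣy = 66952 − 66402 = 550
nΣx² − (Σx)² = 8868 − 8649 = 219; nΣy² − (Σy)² = 512808 − 509796 = 3012
r = 550 / √(219 × 3012) = 550 / 812.1749 ≈ 0.677

0.677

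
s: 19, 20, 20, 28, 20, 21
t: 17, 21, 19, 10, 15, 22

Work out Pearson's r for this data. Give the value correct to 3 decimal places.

n = 6, Σs = 128, Σt = 104, Σs² = 2786, Σt² = 1900, Σst = 2165
nΣst − ΣsΣt = 12990 − 13312 = -322
nΣs² − (Σs)² = 16716 − 16384 = 332; nΣt² − (Σt)² = 11400 − 10816 = 584
r = -322 / √(332 × 584) = -322 / 440.3272 ≈ -0.731

-0.731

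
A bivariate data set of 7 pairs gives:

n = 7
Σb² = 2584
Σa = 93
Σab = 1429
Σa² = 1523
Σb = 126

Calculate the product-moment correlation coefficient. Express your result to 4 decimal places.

r = (nΣab − ΣaΣb) / √[(nΣa² − (Σa)²)(nΣb² − (Σb)²)]
Numerator: 7×1429 − 93×126 = -1715
Denominator: √[(10661 − 8649)(18088 − 15876)] = √[2012 × 2212] = 2109.6312
r = -1715 / 2109.6312 ≈ -0.8129

-0.8129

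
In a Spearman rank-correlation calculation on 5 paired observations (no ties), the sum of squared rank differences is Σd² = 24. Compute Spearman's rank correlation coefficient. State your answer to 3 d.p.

-0.200

ρ = 1 − 6Σd² / [n(n²−1)] = 1 − 6×24 / (5×24)
  = 1 − 144/120 = 1 − 1.2000 ≈ -0.200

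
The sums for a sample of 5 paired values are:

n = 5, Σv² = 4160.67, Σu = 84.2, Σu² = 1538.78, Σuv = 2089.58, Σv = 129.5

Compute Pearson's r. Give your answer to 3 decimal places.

-0.292

r = (nΣuv − ΣuΣv) / √[(nΣu² − (Σu)²)(nΣv² − (Σv)²)]
Numerator: 5×2089.58 − 84.2×129.5 = -456
Denominator: √[(7693.9 − 7089.64)(20803.35 − 16770.25)] = √[604.26 × 4033.1] = 1561.1025
r = -456 / 1561.1025 ≈ -0.292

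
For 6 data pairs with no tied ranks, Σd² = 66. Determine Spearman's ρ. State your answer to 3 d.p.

-0.886

ρ = 1 − 6Σd² / [n(n²−1)] = 1 − 6×66 / (6×35)
  = 1 − 396/210 = 1 − 1.8857 ≈ -0.886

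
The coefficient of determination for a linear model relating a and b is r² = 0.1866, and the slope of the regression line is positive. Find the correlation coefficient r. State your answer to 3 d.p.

0.432

|r| = √0.1866 = 0.432
The association is positive, so r = 0.432.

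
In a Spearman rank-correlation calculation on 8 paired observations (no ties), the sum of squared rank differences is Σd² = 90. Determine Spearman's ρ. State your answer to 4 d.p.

-0.0714

ρ = 1 − 6Σd² / [n(n²−1)] = 1 − 6×90 / (8×63)
  = 1 − 540/504 = 1 − 1.07143 ≈ -0.0714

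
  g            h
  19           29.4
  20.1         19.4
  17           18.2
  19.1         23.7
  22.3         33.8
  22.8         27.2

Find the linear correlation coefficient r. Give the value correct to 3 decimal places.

n = 6, Σg = 120.3, Σh = 151.7, Σg² = 2435.95, Σh² = 4015.93, Σgh = 3084.51
nΣgh − ΣgΣh = 18507.06 − 18249.51 = 257.55
nΣg² − (Σg)² = 14615.7 − 14472.09 = 143.61; nΣh² − (Σh)² = 24095.58 − 23012.89 = 1082.69
r = 257.55 / √(143.61 × 1082.69) = 257.55 / 394.3160 ≈ 0.653

0.653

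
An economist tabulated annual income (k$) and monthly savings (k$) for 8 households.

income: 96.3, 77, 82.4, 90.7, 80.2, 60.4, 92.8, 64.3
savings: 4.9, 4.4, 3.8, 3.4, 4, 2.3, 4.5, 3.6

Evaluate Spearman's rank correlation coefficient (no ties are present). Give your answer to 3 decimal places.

Rank income: 8, 3, 5, 6, 4, 1, 7, 2
Rank savings: 8, 6, 4, 2, 5, 1, 7, 3
d = rank(income) − rank(savings): 0, -3, 1, 4, -1, 0, 0, -1; Σd² = 28
ρ = 1 − 6Σd² / [n(n²−1)] = 1 − 6×28 / (8×63) = 1 − 168/504 ≈ 0.667

0.667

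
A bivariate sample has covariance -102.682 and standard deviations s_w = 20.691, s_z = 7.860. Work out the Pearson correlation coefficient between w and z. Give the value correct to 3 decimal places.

-0.631

r = Cov(w,z) / (s_w · s_z) = -102.682 / (20.691 × 7.860)
  = -102.682 / 162.6313 ≈ -0.631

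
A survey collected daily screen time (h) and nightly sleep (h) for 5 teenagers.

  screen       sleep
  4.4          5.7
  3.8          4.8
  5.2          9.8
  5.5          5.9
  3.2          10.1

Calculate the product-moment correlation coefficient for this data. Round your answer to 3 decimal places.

-0.147

n = 5, Σx = 22.1, Σy = 36.3, Σx² = 101.33, Σy² = 288.39, Σxy = 159.05
nΣxy − ΣxΣy = 795.25 − 802.23 = -6.98
nΣx² − (Σx)² = 506.65 − 488.41 = 18.24; nΣy² − (Σy)² = 1441.95 − 1317.69 = 124.26
r = -6.98 / √(18.24 × 124.26) = -6.98 / 47.6078 ≈ -0.147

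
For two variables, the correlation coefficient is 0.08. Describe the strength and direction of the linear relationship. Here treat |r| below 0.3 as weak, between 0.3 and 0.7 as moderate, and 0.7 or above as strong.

r = 0.08 > 0 so the relationship is positive.
|r| = 0.08, which falls in the weak range.

weak positive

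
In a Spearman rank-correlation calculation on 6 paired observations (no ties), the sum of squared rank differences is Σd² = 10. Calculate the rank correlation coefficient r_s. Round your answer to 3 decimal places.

0.714

ρ = 1 − 6Σd² / [n(n²−1)] = 1 − 6×10 / (6×35)
  = 1 − 60/210 = 1 − 0.2857 ≈ 0.714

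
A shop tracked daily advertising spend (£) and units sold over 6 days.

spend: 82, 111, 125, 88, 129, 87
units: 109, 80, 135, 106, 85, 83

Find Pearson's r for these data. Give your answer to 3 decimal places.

n = 6, Σx = 622, Σy = 598, Σx² = 66624, Σy² = 61856, Σxy = 62207
nΣxy − ΣxΣy = 373242 − 371956 = 1286
nΣx² − (Σx)² = 399744 − 386884 = 12860; nΣy² − (Σy)² = 371136 − 357604 = 13532
r = 1286 / √(12860 × 13532) = 1286 / 13191.7216 ≈ 0.097

0.097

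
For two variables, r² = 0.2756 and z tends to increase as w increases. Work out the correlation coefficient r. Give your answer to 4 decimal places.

|r| = √0.2756 = 0.5250
The association is positive, so r = 0.5250.

0.5250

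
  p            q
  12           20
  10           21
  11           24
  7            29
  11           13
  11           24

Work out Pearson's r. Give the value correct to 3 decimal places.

-0.634

n = 6, Σp = 62, Σq = 131, Σp² = 656, Σq² = 3003, Σpq = 1324
nΣpq − ΣpΣq = 7944 − 8122 = -178
nΣp² − (Σp)² = 3936 − 3844 = 92; nΣq² − (Σq)² = 18018 − 17161 = 857
r = -178 / √(92 × 857) = -178 / 280.7917 ≈ -0.634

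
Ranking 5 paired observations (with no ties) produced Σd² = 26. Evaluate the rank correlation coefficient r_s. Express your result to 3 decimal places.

ρ = 1 − 6Σd² / [n(n²−1)] = 1 − 6×26 / (5×24)
  = 1 − 156/120 = 1 − 1.3000 ≈ -0.300

-0.300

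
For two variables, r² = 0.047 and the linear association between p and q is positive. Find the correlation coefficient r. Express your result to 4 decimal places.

|r| = √0.047 = 0.2168
The association is positive, so r = 0.2168.

0.2168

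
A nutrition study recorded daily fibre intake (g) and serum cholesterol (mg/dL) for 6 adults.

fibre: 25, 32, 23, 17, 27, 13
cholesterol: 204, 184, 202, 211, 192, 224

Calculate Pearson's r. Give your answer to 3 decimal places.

n = 6, Σx = 137, Σy = 1217, Σx² = 3365, Σy² = 247837, Σxy = 27317
nΣxy − ΣxΣy = 163902 − 166729 = -2827
nΣx² − (Σx)² = 20190 − 18769 = 1421; nΣy² − (Σy)² = 1487022 − 1481089 = 5933
r = -2827 / √(1421 × 5933) = -2827 / 2903.5828 ≈ -0.974

-0.974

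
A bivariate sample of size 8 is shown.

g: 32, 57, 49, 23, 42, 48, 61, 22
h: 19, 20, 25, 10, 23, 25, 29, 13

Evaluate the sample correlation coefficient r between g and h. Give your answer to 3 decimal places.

n = 8, Σg = 334, Σh = 164, Σg² = 15476, Σh² = 3650, Σgh = 7424
nΣgh − ΣgΣh = 59392 − 54776 = 4616
nΣg² − (Σg)² = 123808 − 111556 = 12252; nΣh² − (Σh)² = 29200 − 26896 = 2304
r = 4616 / √(12252 × 2304) = 4616 / 5313.0601 ≈ 0.869

0.869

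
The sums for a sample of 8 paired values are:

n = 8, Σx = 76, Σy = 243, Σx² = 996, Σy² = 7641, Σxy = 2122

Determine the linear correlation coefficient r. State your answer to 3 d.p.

-0.699

r = (nΣxy − ΣxΣy) / √[(nΣx² − (Σx)²)(nΣy² − (Σy)²)]
Numerator: 8×2122 − 76×243 = -1492
Denominator: √[(7968 − 5776)(61128 − 59049)] = √[2192 × 2079] = 2134.7524
r = -1492 / 2134.7524 ≈ -0.699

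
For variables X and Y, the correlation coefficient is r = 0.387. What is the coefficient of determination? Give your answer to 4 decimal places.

0.1498

r² = (0.387)² = 0.1498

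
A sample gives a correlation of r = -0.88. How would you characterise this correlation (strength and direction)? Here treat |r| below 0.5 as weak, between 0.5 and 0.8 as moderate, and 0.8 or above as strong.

r = -0.88 < 0 so the relationship is negative.
|r| = 0.88, which falls in the strong range.

strong negative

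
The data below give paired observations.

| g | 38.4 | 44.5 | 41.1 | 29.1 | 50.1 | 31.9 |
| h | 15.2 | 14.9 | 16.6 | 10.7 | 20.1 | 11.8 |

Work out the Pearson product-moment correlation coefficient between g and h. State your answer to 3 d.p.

n = 6, Σg = 235.1, Σh = 89.3, Σg² = 9518.45, Σh² = 1386.35, Σgh = 3623.79
nΣgh − ΣgΣh = 21742.74 − 20994.43 = 748.31
nΣg² − (Σg)² = 57110.7 − 55272.01 = 1838.69; nΣh² − (Σh)² = 8318.1 − 7974.49 = 343.61
r = 748.31 / √(1838.69 × 343.61) = 748.31 / 794.8536 ≈ 0.941

0.941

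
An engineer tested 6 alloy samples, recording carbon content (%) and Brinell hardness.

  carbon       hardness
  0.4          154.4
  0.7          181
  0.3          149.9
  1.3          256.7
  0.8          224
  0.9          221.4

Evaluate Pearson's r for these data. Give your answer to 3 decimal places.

n = 6, Σx = 4.4, Σy = 1187.4, Σx² = 3.88, Σy² = 244159.22, Σxy = 945.6
nΣxy − ΣxΣy = 5673.6 − 5224.56 = 449.04
nΣx² − (Σx)² = 23.28 − 19.36 = 3.92; nΣy² − (Σy)² = 1464955.32 − 1409918.76 = 55036.56
r = 449.04 / √(3.92 × 55036.56) = 449.04 / 464.4818 ≈ 0.967

0.967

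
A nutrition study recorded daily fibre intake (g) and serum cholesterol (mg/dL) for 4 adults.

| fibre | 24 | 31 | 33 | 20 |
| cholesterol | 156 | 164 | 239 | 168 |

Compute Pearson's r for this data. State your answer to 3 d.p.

n = 4, Σx = 108, Σy = 727, Σx² = 3026, Σy² = 136577, Σxy = 20075
nΣxy − ΣxΣy = 80300 − 78516 = 1784
nΣx² − (Σx)² = 12104 − 11664 = 440; nΣy² − (Σy)² = 546308 − 528529 = 17779
r = 1784 / √(440 × 17779) = 1784 / 2796.9197 ≈ 0.638

0.638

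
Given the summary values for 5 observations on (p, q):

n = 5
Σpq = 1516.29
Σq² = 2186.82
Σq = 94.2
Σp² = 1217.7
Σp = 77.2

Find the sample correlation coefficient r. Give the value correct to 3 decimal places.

r = (nΣpq − ΣpΣq) / √[(nΣp² − (Σp)²)(nΣq² − (Σq)²)]
Numerator: 5×1516.29 − 77.2×94.2 = 309.21
Denominator: √[(6088.5 − 5959.84)(10934.1 − 8873.64)] = √[128.66 × 2060.46] = 514.8774
r = 309.21 / 514.8774 ≈ 0.601

0.601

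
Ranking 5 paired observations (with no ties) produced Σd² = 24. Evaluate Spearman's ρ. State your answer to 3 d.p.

ρ = 1 − 6Σd² / [n(n²−1)] = 1 − 6×24 / (5×24)
  = 1 − 144/120 = 1 − 1.2000 ≈ -0.200

-0.200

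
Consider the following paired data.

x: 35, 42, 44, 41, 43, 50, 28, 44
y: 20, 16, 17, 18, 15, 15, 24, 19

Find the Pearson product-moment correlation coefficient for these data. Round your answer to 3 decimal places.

n = 8, Σx = 327, Σy = 144, Σx² = 13675, Σy² = 2656, Σxy = 5761
nΣxy − ΣxΣy = 46088 − 47088 = -1000
nΣx² − (Σx)² = 109400 − 106929 = 2471; nΣy² − (Σy)² = 21248 − 20736 = 512
r = -1000 / √(2471 × 512) = -1000 / 1124.7898 ≈ -0.889

-0.889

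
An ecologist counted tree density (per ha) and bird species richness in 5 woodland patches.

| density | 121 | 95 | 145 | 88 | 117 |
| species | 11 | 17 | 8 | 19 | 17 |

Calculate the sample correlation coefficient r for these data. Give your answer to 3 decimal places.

n = 5, Σx = 566, Σy = 72, Σx² = 66124, Σy² = 1124, Σxy = 7767
nΣxy − ΣxΣy = 38835 − 40752 = -1917
nΣx² − (Σx)² = 330620 − 320356 = 10264; nΣy² − (Σy)² = 5620 − 5184 = 436
r = -1917 / √(10264 × 436) = -1917 / 2115.4442 ≈ -0.906

-0.906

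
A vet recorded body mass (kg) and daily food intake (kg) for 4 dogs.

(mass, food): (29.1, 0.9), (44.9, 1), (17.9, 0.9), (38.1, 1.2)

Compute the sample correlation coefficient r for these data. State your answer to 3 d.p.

0.589

n = 4, Σx = 130, Σy = 4, Σx² = 4634.84, Σy² = 4.06, Σxy = 132.92
nΣxy − ΣxΣy = 531.68 − 520 = 11.68
nΣx² − (Σx)² = 18539.36 − 16900 = 1639.36; nΣy² − (Σy)² = 16.24 − 16 = 0.24
r = 11.68 / √(1639.36 × 0.24) = 11.68 / 19.8355 ≈ 0.589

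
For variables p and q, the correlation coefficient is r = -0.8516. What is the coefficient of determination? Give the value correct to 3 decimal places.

r² = (-0.8516)² = 0.725

0.725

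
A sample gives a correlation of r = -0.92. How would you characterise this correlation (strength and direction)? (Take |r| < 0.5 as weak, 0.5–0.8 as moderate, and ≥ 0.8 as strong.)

r = -0.92 < 0 so the relationship is negative.
|r| = 0.92, which falls in the strong range.

strong negative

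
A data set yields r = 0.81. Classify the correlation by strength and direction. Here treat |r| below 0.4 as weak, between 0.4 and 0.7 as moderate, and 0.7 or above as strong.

strong positive

r = 0.81 > 0 so the relationship is positive.
|r| = 0.81, which falls in the strong range.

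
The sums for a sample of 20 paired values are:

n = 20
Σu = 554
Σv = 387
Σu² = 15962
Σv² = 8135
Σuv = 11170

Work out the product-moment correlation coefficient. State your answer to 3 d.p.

0.713

r = (nΣuv − ΣuΣv) / √[(nΣu² − (Σu)²)(nΣv² − (Σv)²)]
Numerator: 20×11170 − 554×387 = 9002
Denominator: √[(319240 − 306916)(162700 − 149769)] = √[12324 × 12931] = 12623.8522
r = 9002 / 12623.8522 ≈ 0.713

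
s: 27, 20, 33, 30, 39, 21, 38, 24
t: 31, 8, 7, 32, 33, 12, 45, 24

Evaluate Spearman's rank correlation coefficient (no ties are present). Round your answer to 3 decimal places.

0.619

Rank s: 4, 1, 6, 5, 8, 2, 7, 3
Rank t: 5, 2, 1, 6, 7, 3, 8, 4
d = rank(s) − rank(t): -1, -1, 5, -1, 1, -1, -1, -1; Σd² = 32
ρ = 1 − 6Σd² / [n(n²−1)] = 1 − 6×32 / (8×63) = 1 − 192/504 ≈ 0.619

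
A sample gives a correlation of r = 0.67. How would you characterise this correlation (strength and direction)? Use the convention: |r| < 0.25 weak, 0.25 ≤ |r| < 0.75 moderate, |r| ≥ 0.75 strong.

r = 0.67 > 0 so the relationship is positive.
|r| = 0.67, which falls in the moderate range.

moderate positive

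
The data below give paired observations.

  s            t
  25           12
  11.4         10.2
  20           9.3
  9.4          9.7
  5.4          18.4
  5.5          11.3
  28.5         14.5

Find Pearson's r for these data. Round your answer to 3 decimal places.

-0.083

n = 7, Σs = 105.2, Σt = 85.4, Σs² = 2114.98, Σt² = 1105.12, Σst = 1268.22
nΣst − ΣsΣt = 8877.54 − 8984.08 = -106.54
nΣs² − (Σs)² = 14804.86 − 11067.04 = 3737.82; nΣt² − (Σt)² = 7735.84 − 7293.16 = 442.68
r = -106.54 / √(3737.82 × 442.68) = -106.54 / 1286.3352 ≈ -0.083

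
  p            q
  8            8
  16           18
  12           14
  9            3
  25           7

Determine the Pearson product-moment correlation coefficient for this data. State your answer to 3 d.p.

0.134

n = 5, Σp = 70, Σq = 50, Σp² = 1170, Σq² = 642, Σpq = 722
nΣpq − ΣpΣq = 3610 − 3500 = 110
nΣp² − (Σp)² = 5850 − 4900 = 950; nΣq² − (Σq)² = 3210 − 2500 = 710
r = 110 / √(950 × 710) = 110 / 821.2795 ≈ 0.134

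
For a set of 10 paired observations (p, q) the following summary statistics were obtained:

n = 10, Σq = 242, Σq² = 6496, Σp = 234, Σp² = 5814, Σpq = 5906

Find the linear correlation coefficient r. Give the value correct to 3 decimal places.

r = (nΣpq − ΣpΣq) / √[(nΣp² − (Σp)²)(nΣq² − (Σq)²)]
Numerator: 10×5906 − 234×242 = 2432
Denominator: √[(58140 − 54756)(64960 − 58564)] = √[3384 × 6396] = 4652.3181
r = 2432 / 4652.3181 ≈ 0.523

0.523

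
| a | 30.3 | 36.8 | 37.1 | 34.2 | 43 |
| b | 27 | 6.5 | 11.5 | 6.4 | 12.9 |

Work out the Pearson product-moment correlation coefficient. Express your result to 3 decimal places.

-0.481

n = 5, Σa = 181.4, Σb = 64.3, Σa² = 6667.38, Σb² = 1110.87, Σab = 2257.53
nΣab − ΣaΣb = 11287.65 − 11664.02 = -376.37
nΣa² − (Σa)² = 33336.9 − 32905.96 = 430.94; nΣb² − (Σb)² = 5554.35 − 4134.49 = 1419.86
r = -376.37 / √(430.94 × 1419.86) = -376.37 / 782.2241 ≈ -0.481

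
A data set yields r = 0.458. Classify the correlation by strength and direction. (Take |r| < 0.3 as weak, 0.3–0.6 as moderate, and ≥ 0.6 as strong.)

r = 0.458 > 0 so the relationship is positive.
|r| = 0.458, which falls in the moderate range.

moderate positive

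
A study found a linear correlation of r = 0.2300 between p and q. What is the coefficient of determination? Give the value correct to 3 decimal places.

0.053

r² = (0.2300)² = 0.053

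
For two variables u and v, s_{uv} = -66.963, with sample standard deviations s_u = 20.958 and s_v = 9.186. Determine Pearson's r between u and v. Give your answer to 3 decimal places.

-0.348

r = Cov(u,v) / (s_u · s_v) = -66.963 / (20.958 × 9.186)
  = -66.963 / 192.5202 ≈ -0.348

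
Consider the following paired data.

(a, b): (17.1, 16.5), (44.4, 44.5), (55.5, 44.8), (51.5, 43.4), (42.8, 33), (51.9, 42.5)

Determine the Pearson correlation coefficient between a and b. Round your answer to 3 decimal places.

n = 6, Σa = 263.2, Σb = 224.7, Σa² = 12521.72, Σb² = 9038.35, Σab = 10597.6
nΣab − ΣaΣb = 63585.6 − 59141.04 = 4444.56
nΣa² − (Σa)² = 75130.32 − 69274.24 = 5856.08; nΣb² − (Σb)² = 54230.1 − 50490.09 = 3740.01
r = 4444.56 / √(5856.08 × 3740.01) = 4444.56 / 4679.9357 ≈ 0.950

0.950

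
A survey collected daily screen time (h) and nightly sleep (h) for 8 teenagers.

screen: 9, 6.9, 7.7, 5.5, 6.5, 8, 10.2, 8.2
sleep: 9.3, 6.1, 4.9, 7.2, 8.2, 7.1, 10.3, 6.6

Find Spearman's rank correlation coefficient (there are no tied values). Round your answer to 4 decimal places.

Rank screen: 7, 3, 4, 1, 2, 5, 8, 6
Rank sleep: 7, 2, 1, 5, 6, 4, 8, 3
d = rank(screen) − rank(sleep): 0, 1, 3, -4, -4, 1, 0, 3; Σd² = 52
ρ = 1 − 6Σd² / [n(n²−1)] = 1 − 6×52 / (8×63) = 1 − 312/504 ≈ 0.3810

0.3810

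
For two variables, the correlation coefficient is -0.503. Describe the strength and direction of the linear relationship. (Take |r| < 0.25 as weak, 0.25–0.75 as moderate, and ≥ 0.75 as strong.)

moderate negative

r = -0.503 < 0 so the relationship is negative.
|r| = 0.503, which falls in the moderate range.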